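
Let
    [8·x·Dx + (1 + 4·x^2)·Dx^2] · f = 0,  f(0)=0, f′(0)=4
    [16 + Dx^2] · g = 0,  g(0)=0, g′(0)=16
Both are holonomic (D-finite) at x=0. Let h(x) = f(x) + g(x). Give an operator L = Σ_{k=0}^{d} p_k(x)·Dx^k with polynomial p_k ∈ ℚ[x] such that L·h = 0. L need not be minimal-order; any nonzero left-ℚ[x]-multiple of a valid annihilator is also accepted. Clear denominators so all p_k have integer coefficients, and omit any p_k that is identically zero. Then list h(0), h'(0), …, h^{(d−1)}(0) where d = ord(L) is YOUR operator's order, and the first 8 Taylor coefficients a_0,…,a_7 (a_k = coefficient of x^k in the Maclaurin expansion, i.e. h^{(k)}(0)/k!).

L = (-512·x + 5120·x^3 + 4096·x^5)·Dx + (16 + 512·x^2 + 2304·x^4 + 2048·x^6)·Dx^2 + (-32·x + 320·x^3 + 256·x^5)·Dx^3 + (1 + 32·x^2 + 144·x^4 + 128·x^6)·Dx^4  (order 4).
h: a_k = 0, 20, 0, -48, 0, 704/15, 0, -15616/315, …
ICs: h(0) = 0, h′(0) = 20, h′′(0) = 0, h′′′(0) = -288.

f: a_k = 0, 4, 0, -16/3, 0, 64/5, 0, -256/7, …
g: a_k = 0, 16, 0, -128/3, 0, 512/15, 0, -4096/315, …
L₀ := lclm(L_f,L_g); ord L₀ ≤ 2+2.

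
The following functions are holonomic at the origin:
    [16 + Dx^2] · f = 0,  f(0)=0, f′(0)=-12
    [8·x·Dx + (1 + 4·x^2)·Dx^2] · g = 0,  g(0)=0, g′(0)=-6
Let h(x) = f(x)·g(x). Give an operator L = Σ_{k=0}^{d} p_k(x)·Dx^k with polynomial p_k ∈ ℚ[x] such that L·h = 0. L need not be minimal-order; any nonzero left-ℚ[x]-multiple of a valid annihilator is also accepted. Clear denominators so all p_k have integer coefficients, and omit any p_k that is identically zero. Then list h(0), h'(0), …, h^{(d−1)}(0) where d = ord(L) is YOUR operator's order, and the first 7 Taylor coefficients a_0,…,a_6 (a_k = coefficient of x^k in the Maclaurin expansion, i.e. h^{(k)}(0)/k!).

f: a_k = 0, -12, 0, 32, 0, -128/5, 0, …
g: a_k = 0, -6, 0, 8, 0, -96/5, 0, …
L₀ := L_f ⊗_s L_g (sym. prod.), ord ≤ 4.
L = (2560 + 29696·x^2 + 118784·x^4 + 262144·x^6 + 262144·x^8) + (1536·x + 14336·x^3 + 49152·x^5 + 65536·x^7)·Dx + (240 + 3008·x^2 + 13824·x^4 + 32768·x^6 + 32768·x^8)·Dx^2 + (96·x + 896·x^3 + 3072·x^5 + 4096·x^7)·Dx^3 + (5 + 72·x^2 + 400·x^4 + 1024·x^6 + 1024·x^8)·Dx^4  (order 4).
h: a_k = 0, 0, 72, 0, -288, 0, 640, …
ICs: h(0) = 0, h′(0) = 0, h′′(0) = 144, h′′′(0) = 0.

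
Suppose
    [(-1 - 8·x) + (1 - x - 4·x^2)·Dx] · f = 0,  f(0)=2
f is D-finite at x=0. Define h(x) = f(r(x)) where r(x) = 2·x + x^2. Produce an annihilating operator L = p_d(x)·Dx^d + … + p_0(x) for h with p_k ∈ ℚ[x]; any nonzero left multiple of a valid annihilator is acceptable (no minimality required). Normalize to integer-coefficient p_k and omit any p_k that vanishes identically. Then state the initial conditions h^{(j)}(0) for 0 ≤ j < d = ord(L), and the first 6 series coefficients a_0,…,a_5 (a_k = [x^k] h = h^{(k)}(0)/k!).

f: a_k = 2, 2, 10, 18, 58, 130, …
L₀ from L_f via x↦r, Dx↦r'^{-1}Dx.
L = (2 + 34·x + 48·x^2 + 16·x^3) + (-1 + 2·x + 17·x^2 + 16·x^3 + 4·x^4)·Dx  (order 1).
h: a_k = 2, 4, 42, 184, 1154, 6124, …
ICs: h(0) = 2.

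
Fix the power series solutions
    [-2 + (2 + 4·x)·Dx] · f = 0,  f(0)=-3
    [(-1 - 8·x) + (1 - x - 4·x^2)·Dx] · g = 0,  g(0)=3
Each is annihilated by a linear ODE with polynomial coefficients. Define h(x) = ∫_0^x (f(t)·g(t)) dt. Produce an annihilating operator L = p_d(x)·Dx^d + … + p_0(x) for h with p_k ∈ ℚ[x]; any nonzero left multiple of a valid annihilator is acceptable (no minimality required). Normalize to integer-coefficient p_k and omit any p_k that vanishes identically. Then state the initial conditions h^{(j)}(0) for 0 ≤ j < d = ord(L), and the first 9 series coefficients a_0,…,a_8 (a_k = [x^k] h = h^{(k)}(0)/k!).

f: a_k = -3, -3, 3/2, -3/2, 15/8, -21/8, 63/16, -99/16, 1287/128, …
g: a_k = 3, 3, 15, 27, 87, 195, 543, 1323, 3495, …
L₀ := L_f ⊗_s L_g (sym. prod.), ord ≤ 1.
h=∫₀ˣh₀: take L = L₀·Dx.
L = (2 + 9·x + 12·x^2)·Dx + (-1 - x + 6·x^2 + 8·x^3)·Dx^2  (order 2).
h: a_k = 0, -9, -9, -33/2, -63/2, -2547/40, -1107/8, -33471/112, -10863/16, …
ICs: h(0) = 0, h′(0) = -9.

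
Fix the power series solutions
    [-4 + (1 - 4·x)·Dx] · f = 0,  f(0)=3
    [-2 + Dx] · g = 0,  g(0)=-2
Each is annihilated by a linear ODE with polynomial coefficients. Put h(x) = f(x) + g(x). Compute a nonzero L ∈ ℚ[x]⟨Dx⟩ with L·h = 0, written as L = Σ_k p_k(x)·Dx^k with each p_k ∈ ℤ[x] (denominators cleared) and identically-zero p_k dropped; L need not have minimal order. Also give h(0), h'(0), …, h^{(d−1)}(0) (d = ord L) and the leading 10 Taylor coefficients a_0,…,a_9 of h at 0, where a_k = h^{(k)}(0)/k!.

L = (-24 - 32·x) + (14 + 16·x - 32·x^2)·Dx + (-1 + 16·x^2)·Dx^2  (order 2).
h: a_k = 1, 8, 44, 568/3, 2300/3, 46072/15, 552952/45, 15482864/315, 61931516/315, 2229534712/2835, …
ICs: h(0) = 1, h′(0) = 8.

f: a_k = 3, 12, 48, 192, 768, 3072, 12288, 49152, 196608, 786432, …
g: a_k = -2, -4, -4, -8/3, -4/3, -8/15, -8/45, -16/315, -4/315, -8/2835, …
h₀=f+g: left-lcm gives L₀, ord ≤ 2.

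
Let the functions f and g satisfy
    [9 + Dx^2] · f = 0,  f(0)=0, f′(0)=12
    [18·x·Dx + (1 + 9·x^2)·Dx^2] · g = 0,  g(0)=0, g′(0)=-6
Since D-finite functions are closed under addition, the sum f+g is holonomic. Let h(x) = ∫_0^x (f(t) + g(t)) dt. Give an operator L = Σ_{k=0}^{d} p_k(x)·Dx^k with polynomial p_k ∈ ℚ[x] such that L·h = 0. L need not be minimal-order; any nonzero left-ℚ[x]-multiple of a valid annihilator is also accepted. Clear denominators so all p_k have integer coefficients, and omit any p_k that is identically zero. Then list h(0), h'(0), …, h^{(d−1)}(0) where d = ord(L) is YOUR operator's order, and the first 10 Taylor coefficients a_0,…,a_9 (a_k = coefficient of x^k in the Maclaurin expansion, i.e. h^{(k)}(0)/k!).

L = (-1782·x + 20412·x^3 + 13122·x^5)·Dx^2 + (-9 + 567·x^2 + 6561·x^4 + 6561·x^6)·Dx^3 + (-198·x + 2268·x^3 + 1458·x^5)·Dx^4 + (-1 + 63·x^2 + 729·x^4 + 729·x^6)·Dx^5  (order 5).
h: a_k = 0, 0, 3, 0, 0, 0, -297/20, 0, 87237/1120, 0, …
ICs: h(0) = 0, h′(0) = 0, h′′(0) = 6, h′′′(0) = 0, h′′′′(0) = 0.

f: a_k = 0, 12, 0, -18, 0, 81/10, 0, -243/140, 0, 243/1120, …
g: a_k = 0, -6, 0, 18, 0, -486/5, 0, 4374/7, 0, -4374, …
f+g: L₀ = lclm(L_f,L_g), ord ≤ 2+2.
Integrate: L := L₀·Dx.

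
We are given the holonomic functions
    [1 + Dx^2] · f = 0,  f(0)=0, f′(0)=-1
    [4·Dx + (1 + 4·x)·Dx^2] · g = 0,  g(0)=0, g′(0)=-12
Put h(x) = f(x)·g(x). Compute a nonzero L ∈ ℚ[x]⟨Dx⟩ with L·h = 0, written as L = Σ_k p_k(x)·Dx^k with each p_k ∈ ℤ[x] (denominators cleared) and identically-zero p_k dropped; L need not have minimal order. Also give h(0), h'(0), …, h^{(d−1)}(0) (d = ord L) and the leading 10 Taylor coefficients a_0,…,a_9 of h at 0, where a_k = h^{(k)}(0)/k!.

L = (-147 - 144·x - 224·x^2 + 256·x^3 + 256·x^4) + (-56 - 160·x + 384·x^2 + 512·x^3)·Dx + (-150 - 160·x - 192·x^2 + 512·x^3 + 512·x^4)·Dx^2 + (-56 - 160·x + 384·x^2 + 512·x^3)·Dx^3 + (-3 - 16·x + 32·x^2 + 256·x^3 + 256·x^4)·Dx^4  (order 4).
h: a_k = 0, 0, 12, -24, 62, -188, 3623/6, -10081/5, 581267/84, -1017923/42, …
ICs: h(0) = 0, h′(0) = 0, h′′(0) = 24, h′′′(0) = -144.

f: a_k = 0, -1, 0, 1/6, 0, -1/120, 0, 1/5040, 0, -1/362880, …
g: a_k = 0, -12, 24, -64, 192, -3072/5, 2048, -49152/7, 24576, -262144/3, …
Sym-product of L_f,L_g gives L₀ (≤ ord 4).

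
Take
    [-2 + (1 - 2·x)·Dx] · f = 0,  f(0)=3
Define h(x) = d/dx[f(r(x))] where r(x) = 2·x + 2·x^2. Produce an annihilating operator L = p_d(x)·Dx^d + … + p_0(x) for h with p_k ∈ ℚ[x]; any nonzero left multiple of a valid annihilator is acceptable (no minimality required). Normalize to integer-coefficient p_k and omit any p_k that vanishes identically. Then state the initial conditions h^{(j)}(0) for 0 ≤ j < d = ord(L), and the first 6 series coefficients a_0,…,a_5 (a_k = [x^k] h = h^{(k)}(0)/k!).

L = (10 + 24·x + 24·x^2) + (-1 + 2·x + 12·x^2 + 8·x^3)·Dx  (order 1).
h: a_k = 12, 120, 864, 5568, 33600, 194688, …
ICs: h(0) = 12.

f: a_k = 3, 6, 12, 24, 48, 96, …
Substitute x→r, Dx→(1/r')Dx; clear ⇒ L₀.
Derive L from L₀ (diff closure).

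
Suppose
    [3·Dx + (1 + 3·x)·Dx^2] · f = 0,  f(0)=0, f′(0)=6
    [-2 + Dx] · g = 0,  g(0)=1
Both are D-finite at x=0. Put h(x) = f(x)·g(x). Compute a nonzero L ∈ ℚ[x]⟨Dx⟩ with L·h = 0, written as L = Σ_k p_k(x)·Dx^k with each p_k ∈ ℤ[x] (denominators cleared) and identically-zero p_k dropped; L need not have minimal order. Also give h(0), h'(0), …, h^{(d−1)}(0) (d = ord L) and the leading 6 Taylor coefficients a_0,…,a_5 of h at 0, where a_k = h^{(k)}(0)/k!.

f: a_k = 0, 6, -9, 18, -81/2, 486/5, …
g: a_k = 1, 2, 2, 4/3, 2/3, 4/15, …
h₀=f·g: eliminate ⇒ L₀, order ≤ 2·1.
L = (-2 + 12·x) + (-1 - 12·x)·Dx + (1 + 3·x)·Dx^2  (order 2).
h: a_k = 0, 6, 3, 12, -29/2, 221/5, …
ICs: h(0) = 0, h′(0) = 6.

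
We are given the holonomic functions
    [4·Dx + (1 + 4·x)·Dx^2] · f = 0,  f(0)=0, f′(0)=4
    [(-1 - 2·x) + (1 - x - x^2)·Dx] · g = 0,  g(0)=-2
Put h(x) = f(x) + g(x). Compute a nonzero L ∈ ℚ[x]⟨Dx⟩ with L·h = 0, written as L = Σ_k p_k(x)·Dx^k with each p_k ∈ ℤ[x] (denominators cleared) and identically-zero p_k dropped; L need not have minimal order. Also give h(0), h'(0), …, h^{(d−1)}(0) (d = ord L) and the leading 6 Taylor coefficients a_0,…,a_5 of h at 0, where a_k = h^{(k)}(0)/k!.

L = (-100 - 272·x - 392·x^2 - 144·x^3 - 96·x^4)·Dx + (7 - 96·x - 434·x^2 - 540·x^3 - 304·x^4 - 160·x^5)·Dx^2 + (4 + 25·x + 28·x^2 - 46·x^3 - 73·x^4 - 76·x^5 - 32·x^6)·Dx^3  (order 3).
h: a_k = -2, 2, -12, 46/3, -74, 944/5, …
ICs: h(0) = -2, h′(0) = 2, h′′(0) = -24.

f: a_k = 0, 4, -8, 64/3, -64, 1024/5, …
g: a_k = -2, -2, -4, -6, -10, -16, …
h₀=f+g: left-lcm gives L₀, ord ≤ 3.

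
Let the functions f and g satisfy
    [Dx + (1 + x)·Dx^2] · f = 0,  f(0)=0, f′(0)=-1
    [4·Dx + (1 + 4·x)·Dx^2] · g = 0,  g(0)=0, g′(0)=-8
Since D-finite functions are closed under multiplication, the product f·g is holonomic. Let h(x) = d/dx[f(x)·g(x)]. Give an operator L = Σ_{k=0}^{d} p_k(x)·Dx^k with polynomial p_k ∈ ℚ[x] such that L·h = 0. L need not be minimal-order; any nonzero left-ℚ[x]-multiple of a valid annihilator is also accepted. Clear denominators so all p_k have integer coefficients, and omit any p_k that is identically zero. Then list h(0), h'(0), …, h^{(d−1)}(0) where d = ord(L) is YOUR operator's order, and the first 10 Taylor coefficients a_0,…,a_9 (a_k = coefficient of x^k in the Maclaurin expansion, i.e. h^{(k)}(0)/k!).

L = (136 + 320·x + 256·x^2) + (290 + 1464·x + 2400·x^2 + 1280·x^3)·Dx + (92 + 740·x + 1992·x^2 + 2240·x^3 + 896·x^4)·Dx^2 + (5 + 58·x + 245·x^2 + 464·x^3 + 400·x^4 + 128·x^5)·Dx^3  (order 3).
h: a_k = 0, 16, -60, 640/3, -2350/3, 44408/15, -11396, 1552512/35, -1217039/7, 215649548/315, …
ICs: h(0) = 0, h′(0) = 16, h′′(0) = -120.

f: a_k = 0, -1, 1/2, -1/3, 1/4, -1/5, 1/6, -1/7, 1/8, -1/9, …
g: a_k = 0, -8, 16, -128/3, 128, -2048/5, 4096/3, -32768/7, 16384, -524288/9, …
Sym-product of L_f,L_g gives L₀ (≤ ord 4).
h₀' ⇒ L via d/dx closure of L₀.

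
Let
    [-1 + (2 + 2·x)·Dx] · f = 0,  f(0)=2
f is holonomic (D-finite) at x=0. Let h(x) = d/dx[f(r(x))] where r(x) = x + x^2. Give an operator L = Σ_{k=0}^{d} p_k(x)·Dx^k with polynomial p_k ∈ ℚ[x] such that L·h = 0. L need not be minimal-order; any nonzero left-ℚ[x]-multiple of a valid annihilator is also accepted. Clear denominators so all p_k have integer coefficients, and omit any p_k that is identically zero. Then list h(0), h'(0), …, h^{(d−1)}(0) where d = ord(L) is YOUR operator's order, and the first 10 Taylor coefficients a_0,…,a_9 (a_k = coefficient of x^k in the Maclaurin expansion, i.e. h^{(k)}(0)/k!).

f: a_k = 2, 1, -1/4, 1/8, -5/64, 7/128, -21/512, 33/1024, -429/16384, 715/32768, …
h₀=f(r): pull back L_f along r ⇒ L₀.
h₀' ⇒ L via d/dx closure of L₀.
L = 3 + (-2 - 6·x - 6·x^2 - 4·x^3)·Dx  (order 1).
h: a_k = 1, 3/2, -9/8, 3/16, 75/128, -171/256, 147/1024, 867/2048, -17037/32768, 7905/65536, …
ICs: h(0) = 1.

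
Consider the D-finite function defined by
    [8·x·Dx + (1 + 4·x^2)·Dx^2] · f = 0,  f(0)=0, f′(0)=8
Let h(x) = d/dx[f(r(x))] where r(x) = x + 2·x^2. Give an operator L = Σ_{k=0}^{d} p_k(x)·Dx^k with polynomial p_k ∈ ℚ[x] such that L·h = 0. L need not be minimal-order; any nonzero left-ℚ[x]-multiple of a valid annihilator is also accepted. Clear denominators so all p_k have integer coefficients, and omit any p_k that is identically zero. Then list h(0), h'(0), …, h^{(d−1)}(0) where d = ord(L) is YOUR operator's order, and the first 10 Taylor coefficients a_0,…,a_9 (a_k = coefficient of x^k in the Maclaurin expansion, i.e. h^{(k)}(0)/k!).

f: a_k = 0, 8, 0, -32/3, 0, 128/5, 0, -512/7, 0, 2048/9, …
L₀ from L_f via x↦r, Dx↦r'^{-1}Dx.
Derive L from L₀ (diff closure).
L = (-4 + 8·x + 64·x^2 + 192·x^3 + 192·x^4) + (1 + 4·x + 4·x^2 + 32·x^3 + 80·x^4 + 64·x^5)·Dx  (order 1).
h: a_k = 8, 32, -32, -256, -512, 1024, 6656, 8192, -34816, -155648, …
ICs: h(0) = 8.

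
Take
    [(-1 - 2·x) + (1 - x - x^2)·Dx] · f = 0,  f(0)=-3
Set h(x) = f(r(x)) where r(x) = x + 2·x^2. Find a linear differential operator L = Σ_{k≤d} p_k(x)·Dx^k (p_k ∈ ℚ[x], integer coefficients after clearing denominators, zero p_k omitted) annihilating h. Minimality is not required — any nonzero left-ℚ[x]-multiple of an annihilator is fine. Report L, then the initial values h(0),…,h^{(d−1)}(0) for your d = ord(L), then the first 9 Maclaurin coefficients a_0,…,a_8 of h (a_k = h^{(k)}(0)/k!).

f: a_k = -3, -3, -6, -9, -15, -24, -39, -63, -102, …
f∘r: x↦r, Dx↦Dx/r' in L_f ⇒ L₀.
L = (1 + 6·x + 12·x^2 + 16·x^3) + (-1 + x + 3·x^2 + 4·x^3 + 4·x^4)·Dx  (order 1).
h: a_k = -3, -3, -12, -33, -93, -252, -711, -1971, -5484, …
ICs: h(0) = -3.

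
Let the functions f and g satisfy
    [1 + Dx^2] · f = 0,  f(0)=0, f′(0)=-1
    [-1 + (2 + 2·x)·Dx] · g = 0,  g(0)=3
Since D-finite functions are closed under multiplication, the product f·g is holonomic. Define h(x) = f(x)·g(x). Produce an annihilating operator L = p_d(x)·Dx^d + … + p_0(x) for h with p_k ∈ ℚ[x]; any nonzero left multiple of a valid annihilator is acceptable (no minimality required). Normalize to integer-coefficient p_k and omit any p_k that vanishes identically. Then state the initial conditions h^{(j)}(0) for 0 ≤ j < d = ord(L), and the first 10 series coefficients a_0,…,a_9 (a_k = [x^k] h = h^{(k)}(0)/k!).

L = (7 + 8·x + 4·x^2) + (-4 - 4·x)·Dx + (4 + 8·x + 4·x^2)·Dx^2  (order 2).
h: a_k = 0, -3, -3/2, 7/8, 1/16, 19/640, -81/1280, 983/21504, -7727/215040, 185275/6193152, …
ICs: h(0) = 0, h′(0) = -3.

f: a_k = 0, -1, 0, 1/6, 0, -1/120, 0, 1/5040, 0, -1/362880, …
g: a_k = 3, 3/2, -3/8, 3/16, -15/128, 21/256, -63/1024, 99/2048, -1287/32768, 2145/65536, …
L₀ := L_f ⊗_s L_g (sym. prod.), ord ≤ 2.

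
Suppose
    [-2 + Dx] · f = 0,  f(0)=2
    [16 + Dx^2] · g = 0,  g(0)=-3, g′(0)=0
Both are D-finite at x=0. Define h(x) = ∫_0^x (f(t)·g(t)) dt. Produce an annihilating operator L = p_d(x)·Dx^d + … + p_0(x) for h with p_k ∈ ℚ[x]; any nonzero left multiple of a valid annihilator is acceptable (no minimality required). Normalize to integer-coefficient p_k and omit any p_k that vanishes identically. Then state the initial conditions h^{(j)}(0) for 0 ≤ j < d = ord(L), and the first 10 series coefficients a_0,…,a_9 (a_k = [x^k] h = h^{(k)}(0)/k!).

f: a_k = 2, 4, 4, 8/3, 4/3, 8/15, 8/45, 16/315, 4/315, 8/2835, …
g: a_k = -3, 0, 24, 0, -32, 0, 256/15, 0, -512/105, 0, …
Product ⇒ symmetric product L₀, ord ≤ 2.
h=∫₀ˣh₀: take L = L₀·Dx.
L = 20·Dx - 4·Dx^2 + Dx^3  (order 3).
h: a_k = 0, -6, -6, 12, 22, 28/5, -164/15, -312/35, -58/105, 2108/945, …
ICs: h(0) = 0, h′(0) = -6, h′′(0) = -12.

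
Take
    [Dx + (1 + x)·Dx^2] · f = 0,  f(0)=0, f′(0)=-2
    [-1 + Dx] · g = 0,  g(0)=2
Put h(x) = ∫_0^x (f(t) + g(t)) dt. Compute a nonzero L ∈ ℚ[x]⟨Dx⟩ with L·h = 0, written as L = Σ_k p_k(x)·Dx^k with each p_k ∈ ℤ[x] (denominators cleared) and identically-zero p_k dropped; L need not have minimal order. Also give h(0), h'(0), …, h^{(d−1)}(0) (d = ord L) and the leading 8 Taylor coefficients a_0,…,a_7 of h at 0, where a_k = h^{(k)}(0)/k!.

f: a_k = 0, -2, 1, -2/3, 1/2, -2/5, 1/3, -2/7, …
g: a_k = 2, 2, 1, 1/3, 1/12, 1/60, 1/360, 1/2520, …
Weyl lclm of L_f,L_g ⇒ L₀ (ord ≤ 3).
h=∫₀ˣh₀: take L = L₀·Dx.
L = (-3 - x)·Dx^2 + (1 - 2·x - x^2)·Dx^3 + (2 + 3·x + x^2)·Dx^4  (order 4).
h: a_k = 0, 2, 0, 2/3, -1/12, 7/60, -23/360, 121/2520, …
ICs: h(0) = 0, h′(0) = 2, h′′(0) = 0, h′′′(0) = 4.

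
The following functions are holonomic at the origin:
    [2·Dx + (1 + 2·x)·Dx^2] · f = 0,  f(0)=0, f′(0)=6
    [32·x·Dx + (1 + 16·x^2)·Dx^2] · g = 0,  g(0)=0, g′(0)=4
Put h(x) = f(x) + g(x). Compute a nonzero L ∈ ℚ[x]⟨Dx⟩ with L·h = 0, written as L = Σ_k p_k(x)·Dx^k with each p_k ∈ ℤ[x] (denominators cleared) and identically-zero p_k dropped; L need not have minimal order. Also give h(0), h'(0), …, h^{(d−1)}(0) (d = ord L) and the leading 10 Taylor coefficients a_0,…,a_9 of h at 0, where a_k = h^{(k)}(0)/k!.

L = (-32 - 192·x + 1536·x^2 + 1024·x^3)·Dx + (-20 - 64·x + 576·x^2 + 3072·x^3 + 2048·x^4)·Dx^2 + (-1 + 14·x + 32·x^2 + 256·x^3 + 768·x^4 + 512·x^5)·Dx^3  (order 3).
h: a_k = 0, 10, -6, -40/3, -12, 224, -32, -16000/7, -96, 263680/9, …
ICs: h(0) = 0, h′(0) = 10, h′′(0) = -12.

f: a_k = 0, 6, -6, 8, -12, 96/5, -32, 384/7, -96, 512/3, …
g: a_k = 0, 4, 0, -64/3, 0, 1024/5, 0, -16384/7, 0, 262144/9, …
Sum ⇒ L₀ = lclm(L_f,L_g) in ℚ(x)⟨Dx⟩.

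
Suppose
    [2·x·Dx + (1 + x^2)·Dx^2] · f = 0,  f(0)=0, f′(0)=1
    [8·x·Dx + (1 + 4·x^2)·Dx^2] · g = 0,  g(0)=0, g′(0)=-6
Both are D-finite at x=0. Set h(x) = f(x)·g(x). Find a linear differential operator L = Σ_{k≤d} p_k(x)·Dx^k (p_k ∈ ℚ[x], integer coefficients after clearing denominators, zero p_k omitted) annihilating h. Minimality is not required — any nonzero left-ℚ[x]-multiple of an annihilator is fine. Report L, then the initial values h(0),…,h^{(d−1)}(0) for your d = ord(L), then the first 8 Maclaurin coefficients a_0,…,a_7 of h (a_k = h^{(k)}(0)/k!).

L = (-96·x - 800·x^3 - 1024·x^5 + 640·x^7 + 1536·x^9)·Dx + (-20 - 412·x^2 - 1440·x^4 - 896·x^6 + 2240·x^8 + 2304·x^10)·Dx^2 + (-40·x - 280·x^3 - 480·x^5 + 272·x^7 + 1280·x^9 + 768·x^11)·Dx^3 + (-1 - 10·x^2 - 29·x^4 + 116·x^8 + 160·x^10 + 64·x^12)·Dx^4  (order 4).
h: a_k = 0, 0, -6, 0, 10, 0, -346/15, 0, …
ICs: h(0) = 0, h′(0) = 0, h′′(0) = -12, h′′′(0) = 0.

f: a_k = 0, 1, 0, -1/3, 0, 1/5, 0, -1/7, …
g: a_k = 0, -6, 0, 8, 0, -96/5, 0, 384/7, …
Product ⇒ symmetric product L₀, ord ≤ 4.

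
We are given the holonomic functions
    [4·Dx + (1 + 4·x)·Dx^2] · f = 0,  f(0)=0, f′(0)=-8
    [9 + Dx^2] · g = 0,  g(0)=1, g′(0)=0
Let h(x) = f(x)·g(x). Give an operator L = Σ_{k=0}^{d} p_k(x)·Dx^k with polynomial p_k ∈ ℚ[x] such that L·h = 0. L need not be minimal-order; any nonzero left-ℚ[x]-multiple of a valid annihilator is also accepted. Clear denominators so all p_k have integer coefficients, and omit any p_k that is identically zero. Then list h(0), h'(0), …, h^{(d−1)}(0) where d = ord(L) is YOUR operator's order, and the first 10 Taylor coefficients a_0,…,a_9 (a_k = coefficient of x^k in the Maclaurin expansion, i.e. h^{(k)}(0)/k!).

f: a_k = 0, -8, 16, -128/3, 128, -2048/5, 4096/3, -32768/7, 16384, -524288/9, …
g: a_k = 1, 0, -9/2, 0, 27/8, 0, -81/80, 0, 729/4480, 0, …
Sym-product of L_f,L_g gives L₀ (≤ ord 4).
L = (-2043 - 1296·x + 44064·x^2 + 186624·x^3 + 186624·x^4) + (72 + 5472·x + 31104·x^2 + 41472·x^3)·Dx + (-182 + 864·x + 12096·x^2 + 41472·x^3 + 41472·x^4)·Dx^2 + (8 + 608·x + 3456·x^2 + 4608·x^3)·Dx^3 + (5 + 112·x + 800·x^2 + 2304·x^3 + 2304·x^4)·Dx^4  (order 4).
h: a_k = 0, -8, 16, -20/3, 56, -1223/5, 2530/3, -208169/70, 53279/5, -194189089/5040, …
ICs: h(0) = 0, h′(0) = -8, h′′(0) = 32, h′′′(0) = -40.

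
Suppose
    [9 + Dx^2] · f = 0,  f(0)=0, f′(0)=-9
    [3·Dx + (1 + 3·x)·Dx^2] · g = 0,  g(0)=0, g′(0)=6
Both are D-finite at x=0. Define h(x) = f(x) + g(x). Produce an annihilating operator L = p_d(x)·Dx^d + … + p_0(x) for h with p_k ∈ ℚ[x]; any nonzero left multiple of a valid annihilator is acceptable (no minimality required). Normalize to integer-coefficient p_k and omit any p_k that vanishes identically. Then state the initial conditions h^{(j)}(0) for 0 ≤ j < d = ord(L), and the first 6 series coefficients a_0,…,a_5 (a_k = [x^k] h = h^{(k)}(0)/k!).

L = (63 + 54·x + 81·x^2)·Dx + (9 + 45·x + 81·x^2 + 81·x^3)·Dx^2 + (7 + 6·x + 9·x^2)·Dx^3 + (1 + 5·x + 9·x^2 + 9·x^3)·Dx^4  (order 4).
h: a_k = 0, -3, -9, 63/2, -81/2, 729/8, …
ICs: h(0) = 0, h′(0) = -3, h′′(0) = -18, h′′′(0) = 189.

f: a_k = 0, -9, 0, 27/2, 0, -243/40, …
g: a_k = 0, 6, -9, 18, -81/2, 486/5, …
Weyl lclm of L_f,L_g ⇒ L₀ (ord ≤ 4).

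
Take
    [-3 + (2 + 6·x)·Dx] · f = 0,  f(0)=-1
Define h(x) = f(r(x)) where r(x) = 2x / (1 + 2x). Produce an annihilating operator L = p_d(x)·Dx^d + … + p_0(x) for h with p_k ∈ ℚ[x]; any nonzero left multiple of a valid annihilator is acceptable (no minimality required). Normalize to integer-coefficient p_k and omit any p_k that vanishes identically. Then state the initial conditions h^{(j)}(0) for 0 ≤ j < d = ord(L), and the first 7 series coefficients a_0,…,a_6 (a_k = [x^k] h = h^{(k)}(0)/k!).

L = -3 + (1 + 10·x + 16·x^2)·Dx  (order 1).
h: a_k = -1, -3, 21/2, -87/2, 1677/8, -9069/8, 106305/16, …
ICs: h(0) = -1.

f: a_k = -1, -3/2, 9/8, -27/16, 405/128, -1701/256, 15309/1024, …
L₀ from L_f via x↦r, Dx↦r'^{-1}Dx.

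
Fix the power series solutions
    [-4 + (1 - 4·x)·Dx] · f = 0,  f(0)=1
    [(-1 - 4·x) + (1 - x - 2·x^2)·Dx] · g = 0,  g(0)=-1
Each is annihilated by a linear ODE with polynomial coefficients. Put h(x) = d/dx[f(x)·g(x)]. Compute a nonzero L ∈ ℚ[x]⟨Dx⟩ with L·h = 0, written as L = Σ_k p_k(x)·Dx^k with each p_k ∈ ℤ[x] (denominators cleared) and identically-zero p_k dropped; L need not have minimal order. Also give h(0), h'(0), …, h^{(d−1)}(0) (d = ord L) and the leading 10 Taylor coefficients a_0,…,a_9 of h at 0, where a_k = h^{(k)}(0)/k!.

f: a_k = 1, 4, 16, 64, 256, 1024, 4096, 16384, 65536, 262144, …
g: a_k = -1, -1, -3, -5, -11, -21, -43, -85, -171, -341, …
h₀=f·g: eliminate ⇒ L₀, order ≤ 1·1.
Differentiate: ansatz ord ≤ ord L₀ ⇒ L.
L = (46 - 108·x - 216·x^2 + 256·x^3 + 768·x^4) + (-5 + 29·x - 6·x^2 - 152·x^3 + 80·x^4 + 192·x^5)·Dx  (order 1).
h: a_k = -5, -46, -291, -1596, -8085, -39066, -182903, -837496, -3771801, -16770390, …
ICs: h(0) = -5.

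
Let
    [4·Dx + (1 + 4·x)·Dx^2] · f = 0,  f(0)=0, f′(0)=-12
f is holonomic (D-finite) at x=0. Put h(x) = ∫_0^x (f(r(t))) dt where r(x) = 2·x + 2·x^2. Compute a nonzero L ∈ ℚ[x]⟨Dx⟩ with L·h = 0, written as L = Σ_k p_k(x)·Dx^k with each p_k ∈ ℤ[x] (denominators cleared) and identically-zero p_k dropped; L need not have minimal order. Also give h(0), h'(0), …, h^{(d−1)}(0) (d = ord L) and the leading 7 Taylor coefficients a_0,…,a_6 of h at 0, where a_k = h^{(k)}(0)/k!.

L = (6 + 16·x + 16·x^2)·Dx^2 + (1 + 10·x + 24·x^2 + 16·x^3)·Dx^3  (order 3).
h: a_k = 0, 0, -12, 24, -80, 1632/5, -7424/5, …
ICs: h(0) = 0, h′(0) = 0, h′′(0) = -24.

f: a_k = 0, -12, 24, -64, 192, -3072/5, 2048, …
Change of var in L_f (x↦r) gives L₀.
h=∫₀ˣh₀: take L = L₀·Dx.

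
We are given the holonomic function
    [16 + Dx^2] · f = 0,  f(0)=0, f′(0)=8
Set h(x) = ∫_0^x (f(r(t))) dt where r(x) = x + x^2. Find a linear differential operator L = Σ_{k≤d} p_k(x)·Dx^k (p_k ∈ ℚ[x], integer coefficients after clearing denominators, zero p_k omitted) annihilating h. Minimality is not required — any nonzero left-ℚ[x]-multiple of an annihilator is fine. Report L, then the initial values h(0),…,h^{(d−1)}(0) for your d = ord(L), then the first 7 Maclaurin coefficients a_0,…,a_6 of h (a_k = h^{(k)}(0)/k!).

L = (16 + 96·x + 192·x^2 + 128·x^3)·Dx - 2·Dx^2 + (1 + 2·x)·Dx^3  (order 3).
h: a_k = 0, 0, 4, 8/3, -16/3, -64/5, -352/45, …
ICs: h(0) = 0, h′(0) = 0, h′′(0) = 8.

f: a_k = 0, 8, 0, -64/3, 0, 256/15, 0, …
h₀=f(r): pull back L_f along r ⇒ L₀.
h=∫h₀ ⇒ L = L₀·Dx.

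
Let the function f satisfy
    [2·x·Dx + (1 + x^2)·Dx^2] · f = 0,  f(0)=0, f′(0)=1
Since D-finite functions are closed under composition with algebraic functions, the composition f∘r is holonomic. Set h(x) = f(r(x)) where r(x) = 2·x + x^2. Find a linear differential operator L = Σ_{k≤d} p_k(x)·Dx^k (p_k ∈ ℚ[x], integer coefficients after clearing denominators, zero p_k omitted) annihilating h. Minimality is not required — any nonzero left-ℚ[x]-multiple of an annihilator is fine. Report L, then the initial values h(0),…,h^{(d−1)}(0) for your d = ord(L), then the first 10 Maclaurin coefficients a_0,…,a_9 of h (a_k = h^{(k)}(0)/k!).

L = (-1 + 8·x + 16·x^2 + 12·x^3 + 3·x^4)·Dx + (1 + x + 4·x^2 + 8·x^3 + 5·x^4 + x^5)·Dx^2  (order 2).
h: a_k = 0, 2, 1, -8/3, -4, 22/5, 47/3, -16/7, -56, -334/9, …
ICs: h(0) = 0, h′(0) = 2.

f: a_k = 0, 1, 0, -1/3, 0, 1/5, 0, -1/7, 0, 1/9, …
h₀=f(r): pull back L_f along r ⇒ L₀.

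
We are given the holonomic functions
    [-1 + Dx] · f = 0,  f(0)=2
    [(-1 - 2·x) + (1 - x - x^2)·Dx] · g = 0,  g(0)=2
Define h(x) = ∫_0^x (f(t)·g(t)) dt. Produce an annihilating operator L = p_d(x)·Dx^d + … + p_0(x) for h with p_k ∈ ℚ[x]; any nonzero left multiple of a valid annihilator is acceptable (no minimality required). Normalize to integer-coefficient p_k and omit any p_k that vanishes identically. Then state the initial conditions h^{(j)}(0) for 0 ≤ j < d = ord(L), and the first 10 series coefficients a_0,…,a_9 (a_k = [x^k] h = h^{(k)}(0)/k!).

f: a_k = 2, 2, 1, 1/3, 1/12, 1/60, 1/360, 1/2520, 1/20160, 1/181440, …
g: a_k = 2, 2, 4, 6, 10, 16, 26, 42, 68, 110, …
h₀=f·g: eliminate ⇒ L₀, order ≤ 1·1.
h=∫₀ˣh₀: take L = L₀·Dx.
L = (2 + x - x^2)·Dx + (-1 + x + x^2)·Dx^2  (order 2).
h: a_k = 0, 4, 4, 14/3, 17/3, 221/30, 893/90, 17347/1260, 98221/5040, 2542969/90720, …
ICs: h(0) = 0, h′(0) = 4.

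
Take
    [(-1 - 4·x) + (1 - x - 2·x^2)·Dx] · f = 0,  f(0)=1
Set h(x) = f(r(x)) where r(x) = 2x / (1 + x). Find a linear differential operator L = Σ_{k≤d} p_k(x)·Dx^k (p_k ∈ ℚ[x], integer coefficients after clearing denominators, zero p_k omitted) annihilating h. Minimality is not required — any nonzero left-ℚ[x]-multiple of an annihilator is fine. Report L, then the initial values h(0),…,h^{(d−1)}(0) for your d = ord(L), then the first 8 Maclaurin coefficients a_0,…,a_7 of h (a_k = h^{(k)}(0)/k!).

f: a_k = 1, 1, 3, 5, 11, 21, 43, 85, …
Substitute x→r, Dx→(1/r')Dx; clear ⇒ L₀.
L = (2 + 18·x) + (-1 - x + 9·x^2 + 9·x^3)·Dx  (order 1).
h: a_k = 1, 2, 10, 18, 90, 162, 810, 1458, …
ICs: h(0) = 1.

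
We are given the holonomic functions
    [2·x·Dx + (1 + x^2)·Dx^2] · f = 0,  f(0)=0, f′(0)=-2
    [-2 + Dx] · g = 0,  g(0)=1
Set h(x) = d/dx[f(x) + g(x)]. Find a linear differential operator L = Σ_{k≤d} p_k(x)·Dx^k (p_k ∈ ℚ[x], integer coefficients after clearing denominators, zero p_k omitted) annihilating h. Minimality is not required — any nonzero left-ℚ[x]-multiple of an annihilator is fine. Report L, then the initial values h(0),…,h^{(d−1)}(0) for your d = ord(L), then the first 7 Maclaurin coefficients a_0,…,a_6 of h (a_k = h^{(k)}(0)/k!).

L = (2 - 4·x - 6·x^2 - 4·x^3) + (-3 - x^2 - 2·x^4)·Dx + (1 + x + 2·x^2 + x^3 + x^4)·Dx^2  (order 2).
h: a_k = 0, 4, 6, 8/3, -2/3, 8/15, 98/45, …
ICs: h(0) = 0, h′(0) = 4.

f: a_k = 0, -2, 0, 2/3, 0, -2/5, 0, …
g: a_k = 1, 2, 2, 4/3, 2/3, 4/15, 4/45, …
Sum ⇒ L₀ = lclm(L_f,L_g) in ℚ(x)⟨Dx⟩.
Differentiate: ansatz ord ≤ ord L₀ ⇒ L.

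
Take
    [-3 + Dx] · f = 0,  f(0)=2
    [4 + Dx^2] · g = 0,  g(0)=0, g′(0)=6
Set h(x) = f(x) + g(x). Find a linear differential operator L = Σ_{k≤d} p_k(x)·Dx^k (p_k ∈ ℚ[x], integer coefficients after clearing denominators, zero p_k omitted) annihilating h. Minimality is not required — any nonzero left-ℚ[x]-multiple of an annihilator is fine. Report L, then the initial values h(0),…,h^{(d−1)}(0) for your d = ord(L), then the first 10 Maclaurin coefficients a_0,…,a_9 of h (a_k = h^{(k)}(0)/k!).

L = -12 + 4·Dx - 3·Dx^2 + Dx^3  (order 3).
h: a_k = 2, 12, 9, 5, 27/4, 97/20, 81/40, 19/24, 729/2240, 6817/60480, …
ICs: h(0) = 2, h′(0) = 12, h′′(0) = 18.

f: a_k = 2, 6, 9, 9, 27/4, 81/20, 81/40, 243/280, 729/2240, 243/2240, …
g: a_k = 0, 6, 0, -4, 0, 4/5, 0, -8/105, 0, 4/945, …
Weyl lclm of L_f,L_g ⇒ L₀ (ord ≤ 3).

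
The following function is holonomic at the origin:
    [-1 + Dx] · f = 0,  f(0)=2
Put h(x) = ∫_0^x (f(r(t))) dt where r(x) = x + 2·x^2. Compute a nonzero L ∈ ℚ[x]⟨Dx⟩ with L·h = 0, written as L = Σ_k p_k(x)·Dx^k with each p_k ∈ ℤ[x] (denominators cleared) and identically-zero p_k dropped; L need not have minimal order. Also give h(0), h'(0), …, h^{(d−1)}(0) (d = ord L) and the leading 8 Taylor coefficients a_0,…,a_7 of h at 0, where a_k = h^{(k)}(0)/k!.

f: a_k = 2, 2, 1, 1/3, 1/12, 1/60, 1/360, 1/2520, …
L₀ from L_f via x↦r, Dx↦r'^{-1}Dx.
h=∫h₀ ⇒ L = L₀·Dx.
L = (-1 - 4·x)·Dx + Dx^2  (order 2).
h: a_k = 0, 2, 1, 5/3, 13/12, 73/60, 281/360, 1741/2520, …
ICs: h(0) = 0, h′(0) = 2.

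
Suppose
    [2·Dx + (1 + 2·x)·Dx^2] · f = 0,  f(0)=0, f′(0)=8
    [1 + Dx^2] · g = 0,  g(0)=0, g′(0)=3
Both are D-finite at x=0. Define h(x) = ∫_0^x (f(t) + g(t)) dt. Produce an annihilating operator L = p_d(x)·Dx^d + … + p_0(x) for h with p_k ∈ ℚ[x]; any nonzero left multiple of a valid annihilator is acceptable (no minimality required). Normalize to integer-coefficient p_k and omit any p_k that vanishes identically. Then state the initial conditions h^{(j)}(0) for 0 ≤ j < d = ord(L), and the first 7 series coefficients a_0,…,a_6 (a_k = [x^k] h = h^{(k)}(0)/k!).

f: a_k = 0, 8, -8, 32/3, -16, 128/5, -128/3, …
g: a_k = 0, 3, 0, -1/2, 0, 1/40, 0, …
L₀ := lclm(L_f,L_g); ord L₀ ≤ 2+2.
Integrate: L := L₀·Dx.
L = (50 + 8·x + 8·x^2)·Dx^2 + (9 + 22·x + 12·x^2 + 8·x^3)·Dx^3 + (50 + 8·x + 8·x^2)·Dx^4 + (9 + 22·x + 12·x^2 + 8·x^3)·Dx^5  (order 5).
h: a_k = 0, 0, 11/2, -8/3, 61/24, -16/5, 205/48, …
ICs: h(0) = 0, h′(0) = 0, h′′(0) = 11, h′′′(0) = -16, h′′′′(0) = 61.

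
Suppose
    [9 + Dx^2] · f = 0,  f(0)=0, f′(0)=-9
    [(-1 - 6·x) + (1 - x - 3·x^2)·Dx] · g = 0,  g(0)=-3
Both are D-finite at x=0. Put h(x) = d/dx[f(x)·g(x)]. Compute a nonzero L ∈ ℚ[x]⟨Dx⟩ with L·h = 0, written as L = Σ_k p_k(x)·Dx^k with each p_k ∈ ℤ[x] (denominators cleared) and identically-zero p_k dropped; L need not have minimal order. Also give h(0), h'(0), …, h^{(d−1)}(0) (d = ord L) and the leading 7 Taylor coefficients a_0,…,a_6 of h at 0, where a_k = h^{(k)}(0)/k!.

f: a_k = 0, -9, 0, 27/2, 0, -243/40, 0, …
g: a_k = -3, -3, -12, -21, -57, -120, -291, …
Product ⇒ symmetric product L₀, ord ≤ 2.
Derive L from L₀ (diff closure).
L = (-15 - 54·x - 135·x^2 + 162·x^3 + 243·x^4) + (6·x + 54·x^2 + 108·x^3)·Dx + (1 - 4·x - 9·x^2 + 18·x^3 + 27·x^4)·Dx^2  (order 2).
h: a_k = 27, 54, 405/2, 594, 14769/8, 97767/20, 1074357/80, …
ICs: h(0) = 27, h′(0) = 54.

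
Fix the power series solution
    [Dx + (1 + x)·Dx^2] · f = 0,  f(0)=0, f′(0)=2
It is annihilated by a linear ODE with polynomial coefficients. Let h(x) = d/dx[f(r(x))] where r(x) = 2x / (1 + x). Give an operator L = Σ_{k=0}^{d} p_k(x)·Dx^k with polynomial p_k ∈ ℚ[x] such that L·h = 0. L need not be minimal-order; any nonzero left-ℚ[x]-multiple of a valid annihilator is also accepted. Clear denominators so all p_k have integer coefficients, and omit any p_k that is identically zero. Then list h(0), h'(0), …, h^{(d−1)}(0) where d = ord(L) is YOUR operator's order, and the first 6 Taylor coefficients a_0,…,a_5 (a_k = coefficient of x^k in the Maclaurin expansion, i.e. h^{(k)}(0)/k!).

L = (4 + 6·x) + (1 + 4·x + 3·x^2)·Dx  (order 1).
h: a_k = 4, -16, 52, -160, 484, -1456, …
ICs: h(0) = 4.

f: a_k = 0, 2, -1, 2/3, -1/2, 2/5, …
f∘r: x↦r, Dx↦Dx/r' in L_f ⇒ L₀.
Derive L from L₀ (diff closure).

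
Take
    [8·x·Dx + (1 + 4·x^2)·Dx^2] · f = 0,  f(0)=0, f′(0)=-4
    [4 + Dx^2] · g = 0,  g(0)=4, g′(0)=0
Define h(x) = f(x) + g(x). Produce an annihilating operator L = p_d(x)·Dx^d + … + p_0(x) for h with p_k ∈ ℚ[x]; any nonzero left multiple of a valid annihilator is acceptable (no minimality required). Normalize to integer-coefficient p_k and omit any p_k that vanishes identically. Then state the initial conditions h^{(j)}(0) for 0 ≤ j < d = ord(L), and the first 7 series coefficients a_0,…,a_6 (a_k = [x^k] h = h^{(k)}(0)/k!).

f: a_k = 0, -4, 0, 16/3, 0, -64/5, 0, …
g: a_k = 4, 0, -8, 0, 8/3, 0, -16/45, …
L₀ := lclm(L_f,L_g); ord L₀ ≤ 2+2.
L = (-352·x + 1792·x^3 + 512·x^5)·Dx + (-4 + 112·x^2 + 576·x^4 + 256·x^6)·Dx^2 + (-88·x + 448·x^3 + 128·x^5)·Dx^3 + (-1 + 28·x^2 + 144·x^4 + 64·x^6)·Dx^4  (order 4).
h: a_k = 4, -4, -8, 16/3, 8/3, -64/5, -16/45, …
ICs: h(0) = 4, h′(0) = -4, h′′(0) = -16, h′′′(0) = 32.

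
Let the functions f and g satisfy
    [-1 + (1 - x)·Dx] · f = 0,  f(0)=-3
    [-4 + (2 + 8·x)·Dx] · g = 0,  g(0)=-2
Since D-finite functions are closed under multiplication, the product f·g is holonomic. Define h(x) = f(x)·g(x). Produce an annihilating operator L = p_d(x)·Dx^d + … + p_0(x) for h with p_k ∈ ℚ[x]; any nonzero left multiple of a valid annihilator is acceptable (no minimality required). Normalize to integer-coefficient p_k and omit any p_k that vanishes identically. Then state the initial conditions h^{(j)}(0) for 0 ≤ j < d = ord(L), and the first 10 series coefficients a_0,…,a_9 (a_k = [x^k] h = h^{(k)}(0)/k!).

L = (3 + 2·x) + (-1 - 3·x + 4·x^2)·Dx  (order 1).
h: a_k = 6, 18, 6, 30, -30, 138, -366, 1218, -3930, 13230, …
ICs: h(0) = 6.

f: a_k = -3, -3, -3, -3, -3, -3, -3, -3, -3, -3, …
g: a_k = -2, -4, 4, -8, 20, -56, 168, -528, 1716, -5720, …
Product ⇒ symmetric product L₀, ord ≤ 1.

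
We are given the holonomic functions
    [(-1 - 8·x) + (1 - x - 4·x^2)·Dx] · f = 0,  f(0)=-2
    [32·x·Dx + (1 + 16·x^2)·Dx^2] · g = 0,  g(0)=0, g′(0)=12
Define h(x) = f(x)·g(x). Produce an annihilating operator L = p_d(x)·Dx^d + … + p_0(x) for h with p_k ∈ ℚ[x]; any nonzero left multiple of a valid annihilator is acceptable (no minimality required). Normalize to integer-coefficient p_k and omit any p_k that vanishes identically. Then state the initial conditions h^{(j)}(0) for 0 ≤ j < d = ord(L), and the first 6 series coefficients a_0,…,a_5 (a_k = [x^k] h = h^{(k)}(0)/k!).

L = (8 + 32·x + 384·x^2) + (2 - 16·x + 64·x^2 + 384·x^3)·Dx + (-1 + x - 12·x^2 + 16·x^3 + 64·x^4)·Dx^2  (order 2).
h: a_k = 0, -24, -24, 8, -88, -6424/5, …
ICs: h(0) = 0, h′(0) = -24.

f: a_k = -2, -2, -10, -18, -58, -130, …
g: a_k = 0, 12, 0, -64, 0, 3072/5, …
Sym-product of L_f,L_g gives L₀ (≤ ord 2).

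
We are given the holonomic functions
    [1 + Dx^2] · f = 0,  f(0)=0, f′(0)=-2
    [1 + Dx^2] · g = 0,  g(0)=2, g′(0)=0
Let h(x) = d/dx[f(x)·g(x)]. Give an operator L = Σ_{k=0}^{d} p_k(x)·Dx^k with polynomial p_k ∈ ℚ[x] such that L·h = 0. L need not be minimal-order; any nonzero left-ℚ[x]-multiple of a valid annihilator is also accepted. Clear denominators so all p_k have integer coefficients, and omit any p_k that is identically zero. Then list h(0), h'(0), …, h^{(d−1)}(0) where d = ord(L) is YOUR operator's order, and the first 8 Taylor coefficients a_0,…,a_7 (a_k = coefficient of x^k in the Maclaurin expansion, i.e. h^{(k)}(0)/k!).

L = 4 + Dx^2  (order 2).
h: a_k = -4, 0, 8, 0, -8/3, 0, 16/45, 0, …
ICs: h(0) = -4, h′(0) = 0.

f: a_k = 0, -2, 0, 1/3, 0, -1/60, 0, 1/2520, …
g: a_k = 2, 0, -1, 0, 1/12, 0, -1/360, 0, …
h₀=f·g: eliminate ⇒ L₀, order ≤ 2·2.
Differentiate: ansatz ord ≤ ord L₀ ⇒ L.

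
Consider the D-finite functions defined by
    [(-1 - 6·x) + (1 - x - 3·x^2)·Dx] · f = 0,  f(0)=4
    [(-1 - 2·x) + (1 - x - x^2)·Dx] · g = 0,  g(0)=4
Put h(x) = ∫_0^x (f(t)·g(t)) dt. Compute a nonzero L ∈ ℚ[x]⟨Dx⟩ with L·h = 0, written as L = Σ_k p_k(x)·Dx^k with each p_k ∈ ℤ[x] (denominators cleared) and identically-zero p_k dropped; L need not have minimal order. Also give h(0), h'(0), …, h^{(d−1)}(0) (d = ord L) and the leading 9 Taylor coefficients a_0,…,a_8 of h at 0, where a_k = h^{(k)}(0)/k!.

L = (-2 - 6·x + 12·x^2 + 12·x^3)·Dx + (1 - 2·x - 3·x^2 + 4·x^3 + 3·x^4)·Dx^2  (order 2).
h: a_k = 0, 16, 16, 112/3, 64, 672/5, 784/3, 3792/7, 1104, …
ICs: h(0) = 0, h′(0) = 16.

f: a_k = 4, 4, 16, 28, 76, 160, 388, 868, 2032, …
g: a_k = 4, 4, 8, 12, 20, 32, 52, 84, 136, …
Sym-product of L_f,L_g gives L₀ (≤ ord 1).
h=∫h₀ ⇒ L = L₀·Dx.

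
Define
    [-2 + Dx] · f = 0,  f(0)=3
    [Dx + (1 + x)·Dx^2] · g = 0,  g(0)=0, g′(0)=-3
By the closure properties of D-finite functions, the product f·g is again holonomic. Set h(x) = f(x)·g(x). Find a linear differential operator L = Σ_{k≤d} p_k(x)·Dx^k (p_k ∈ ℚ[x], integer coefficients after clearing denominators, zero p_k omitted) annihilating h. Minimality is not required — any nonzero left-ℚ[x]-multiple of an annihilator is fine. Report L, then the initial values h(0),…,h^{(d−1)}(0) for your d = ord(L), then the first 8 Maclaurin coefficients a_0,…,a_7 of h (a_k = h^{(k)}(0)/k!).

L = (2 + 4·x) + (-3 - 4·x)·Dx + (1 + x)·Dx^2  (order 2).
h: a_k = 0, -9, -27/2, -12, -27/4, -33/10, -1, -17/35, …
ICs: h(0) = 0, h′(0) = -9.

f: a_k = 3, 6, 6, 4, 2, 4/5, 4/15, 8/105, …
g: a_k = 0, -3, 3/2, -1, 3/4, -3/5, 1/2, -3/7, …
Product ⇒ symmetric product L₀, ord ≤ 2.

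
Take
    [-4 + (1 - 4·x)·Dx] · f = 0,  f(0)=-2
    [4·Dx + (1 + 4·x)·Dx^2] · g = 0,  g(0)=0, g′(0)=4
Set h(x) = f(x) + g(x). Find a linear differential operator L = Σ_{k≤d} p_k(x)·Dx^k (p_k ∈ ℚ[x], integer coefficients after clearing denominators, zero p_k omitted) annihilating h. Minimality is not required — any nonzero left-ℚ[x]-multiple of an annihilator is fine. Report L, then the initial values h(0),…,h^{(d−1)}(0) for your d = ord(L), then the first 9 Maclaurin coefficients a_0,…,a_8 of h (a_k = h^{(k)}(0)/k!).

f: a_k = -2, -8, -32, -128, -512, -2048, -8192, -32768, -131072, …
g: a_k = 0, 4, -8, 64/3, -64, 1024/5, -2048/3, 16384/7, -8192, …
f+g: L₀ = lclm(L_f,L_g), ord ≤ 1+2.
L = (160 + 128·x)·Dx + (16 + 256·x + 256·x^2)·Dx^2 + (-3 - 4·x + 48·x^2 + 64·x^3)·Dx^3  (order 3).
h: a_k = -2, -4, -40, -320/3, -576, -9216/5, -26624/3, -212992/7, -139264, …
ICs: h(0) = -2, h′(0) = -4, h′′(0) = -80.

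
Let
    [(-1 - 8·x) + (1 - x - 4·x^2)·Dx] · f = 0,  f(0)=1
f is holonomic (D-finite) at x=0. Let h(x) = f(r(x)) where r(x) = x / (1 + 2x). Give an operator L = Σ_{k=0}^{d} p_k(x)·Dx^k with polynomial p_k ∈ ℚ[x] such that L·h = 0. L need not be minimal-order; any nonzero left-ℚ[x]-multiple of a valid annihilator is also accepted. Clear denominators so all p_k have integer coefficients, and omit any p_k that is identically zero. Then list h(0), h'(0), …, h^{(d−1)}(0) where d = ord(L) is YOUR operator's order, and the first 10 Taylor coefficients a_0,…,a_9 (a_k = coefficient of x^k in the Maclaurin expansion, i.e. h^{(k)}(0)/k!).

L = (1 + 10·x) + (-1 - 5·x - 4·x^2 + 4·x^3)·Dx  (order 1).
h: a_k = 1, 1, 3, -7, 27, -95, 339, -1207, 4299, -15311, …
ICs: h(0) = 1.

f: a_k = 1, 1, 5, 9, 29, 65, 181, 441, 1165, 2929, …
Change of var in L_f (x↦r) gives L₀.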